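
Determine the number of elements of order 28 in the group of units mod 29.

12

φ(29) = 29 − 1 = 28 = 2^2 · 7.
(Z/29Z)^× is cyclic (|G| = 28); a cyclic group of order m has exactly φ(d) elements of each order d | m, and none otherwise.
28 = 2^2 · 7 divides 28, and φ(28) = 12.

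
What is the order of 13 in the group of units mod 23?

ord(13) | φ(23) = 23 − 1 = 22 = 2 · 11.
Divisors of 22: 1, 2, 11, 22.
Test each divisor d:
13^1 ≡ 13
13^2 ≡ 8
13^11 ≡ 1
Therefore the multiplicative order of 13 modulo 23 is 11.

11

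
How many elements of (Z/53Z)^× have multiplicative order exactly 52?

24

φ(53) = 53 − 1 = 52 = 2^2 · 13.
In a cyclic group of order 52, there are φ(d) elements of order d for each divisor d of 52, and zero for non-divisors.
52 = 2^2 · 13 divides 52, and φ(52) = 24.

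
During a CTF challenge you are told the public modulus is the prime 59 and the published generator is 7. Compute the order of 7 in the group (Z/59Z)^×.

By Lagrange's theorem, ord_59(7) divides φ(59) = 59 − 1 = 58 = 2 · 29.
Divisors of 58: 1, 2, 29, 58.
Compute 7^d (mod 59) for the divisors d until we hit 1:
7^1 ≡ 7
7^2 ≡ 49
7^29 ≡ 1
So ord_59(7) = 29.

29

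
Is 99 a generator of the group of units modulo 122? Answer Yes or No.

φ(122) = φ(2)·φ(61) = 1·60 = 60 = 2^2 · 3 · 5.
An element g generates (Z/122Z)^× iff g^(60/q) ≢ 1 (mod 122) for each prime q ∈ {2, 3, 5}.
99^30 ≡ 121 (mod 122)  [q = 2: ≢ 1 ✓]
99^20 ≡ 1 (mod 122)  [q = 3: ≡ 1 ✗]
99^12 ≡ 81 (mod 122)  [q = 5: ≢ 1 ✓]
99^20 ≡ 1 shows ord(99) | 20, strictly less than φ(122); not a primitive root.

No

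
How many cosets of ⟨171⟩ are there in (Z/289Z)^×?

16

By Lagrange's theorem, ord_289(171) divides φ(289) = φ(17^2) = 17·(17−1) = 272 = 2^4 · 17.
Divisors of 272: 1, 2, 4, 8, 16, 17, 34, 68, 136, 272.
Compute 171^d (mod 289) for the divisors d until we hit 1:
171^1 ≡ 171 (mod 289)
171^2 ≡ 52 (mod 289)
171^4 ≡ 103 (mod 289)
171^8 ≡ 205 (mod 289)
171^16 ≡ 120 (mod 289)
171^17 ≡ 1 (mod 289) ✓
The order of 171 is 17, so the subgroup it generates has 17 elements.
[(Z/289Z)^× : ⟨171⟩] = 272/17 = 16.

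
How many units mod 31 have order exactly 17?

0

φ(31) = 31 − 1 = 30 = 2 · 3 · 5.
Since (Z/31Z)^× is cyclic of order 30, the number of elements of order d is φ(d) when d | 30 and 0 otherwise.
17 does not divide 30, so no element of (Z/31Z)^× has order 17.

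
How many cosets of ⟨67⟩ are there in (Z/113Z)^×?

1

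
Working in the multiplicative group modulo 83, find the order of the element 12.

ord(12) | φ(83) = 83 − 1 = 82 = 2 · 41.
Divisors of 82: 1, 2, 41, 82.
Check 12^d mod 83 for each divisor in increasing order:
12^1 ≡ 12 (mod 83)
12^2 ≡ 61 (mod 83)
12^41 ≡ 1 (mod 83) ✓
Therefore the multiplicative order of 12 modulo 83 is 41.

41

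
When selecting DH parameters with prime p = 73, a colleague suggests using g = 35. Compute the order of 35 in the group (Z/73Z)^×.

ord(35) | φ(73) = 73 − 1 = 72 = 2^3 · 3^2.
Divisors of 72: 1, 2, 3, 4, 6, 8, 9, 12, 18, 24, 36, 72.
Evaluate successive powers at the divisors of 72:
35^1 ≡ 35 (mod 73)
35^2 ≡ 57 (mod 73)
35^3 ≡ 24 (mod 73)
35^4 ≡ 37 (mod 73)
35^6 ≡ 65 (mod 73)
35^8 ≡ 55 (mod 73)
35^9 ≡ 27 (mod 73)
35^12 ≡ 64 (mod 73)
35^18 ≡ 72 (mod 73)
35^24 ≡ 8 (mod 73)
35^36 ≡ 1 (mod 73) ✓
Hence ord(35) = 36.

36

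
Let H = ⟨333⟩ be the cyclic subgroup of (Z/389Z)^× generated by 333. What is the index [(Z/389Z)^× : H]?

1

By Lagrange's theorem, ord_389(333) divides φ(389) = 389 − 1 = 388 = 2^2 · 97.
Divisors of 388: 1, 2, 4, 97, 194, 388.
Check 333^d mod 389 for each divisor in increasing order:
333^1 ≡ 333 (mod 389)
333^2 ≡ 24 (mod 389)
333^4 ≡ 187 (mod 389)
333^97 ≡ 115 (mod 389)
333^194 ≡ 388 (mod 389)
333^388 ≡ 1 (mod 389) ✓
So ord_389(333) = 388, hence |⟨333⟩| = 388.
Index = |(Z/389Z)^×| / |⟨333⟩| = 388 / 388 = 1.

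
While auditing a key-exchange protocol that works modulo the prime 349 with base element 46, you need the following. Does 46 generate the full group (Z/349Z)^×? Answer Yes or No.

φ(349) = 349 − 1 = 348 = 2^2 · 3 · 29.
An element g generates (Z/349Z)^× iff g^(348/q) ≢ 1 (mod 349) for each prime q ∈ {2, 3, 29}.
46^174 ≡ 348 (mod 349)  [q = 2: ≢ 1 ✓]
46^116 ≡ 122 (mod 349)  [q = 3: ≢ 1 ✓]
46^12 ≡ 274 (mod 349)  [q = 29: ≢ 1 ✓]
All checks pass, so 46 has order 348 and is a primitive root modulo 349.

Yes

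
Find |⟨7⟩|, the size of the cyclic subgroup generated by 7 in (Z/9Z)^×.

Since 7 ∈ (Z/9Z)^×, its order divides φ(9) = φ(3^2) = 3·(3−1) = 6 = 2 · 3.
Divisors of 6: 1, 2, 3, 6.
Evaluate successive powers at the divisors of 6:
7^1 ≡ 7 (mod 9)
7^2 ≡ 4 (mod 9)
7^3 ≡ 1 (mod 9) ✓
So ord_9(7) = 3.

3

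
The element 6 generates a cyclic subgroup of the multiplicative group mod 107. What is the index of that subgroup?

Since 6 ∈ (Z/107Z)^×, its order divides φ(107) = 107 − 1 = 106 = 2 · 53.
Divisors of 106: 1, 2, 53, 106.
Compute 6^d (mod 107) for the divisors d until we hit 1:
6^1 ≡ 6 (mod 107)
6^2 ≡ 36 (mod 107)
6^53 ≡ 106 (mod 107)
6^106 ≡ 1 (mod 107) ✓
So ord_107(6) = 106, hence |⟨6⟩| = 106.
The index is φ(107) / ord(6) = 106 / 106 = 1.

1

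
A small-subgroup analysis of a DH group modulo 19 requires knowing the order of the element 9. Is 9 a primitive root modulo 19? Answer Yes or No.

φ(19) = 19 − 1 = 18 = 2 · 3^2.
Test 9^(18/q) mod 19 for each prime factor q of 18:
9^9 ≡ 1 (mod 19)  [q = 2: ≡ 1 ✗]
9^6 ≡ 11 (mod 19)  [q = 3: ≢ 1 ✓]
9^9 ≡ 1 shows ord(9) | 9, strictly less than φ(19); not a primitive root.

No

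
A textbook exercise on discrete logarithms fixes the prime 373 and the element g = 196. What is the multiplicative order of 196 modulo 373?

Since 196 ∈ (Z/373Z)^×, its order divides φ(373) = 373 − 1 = 372 = 2^2 · 3 · 31.
Divisors of 372: 1, 2, 3, 4, 6, 12, 31, 62, 93, 124, 186, 372.
Compute 196^d (mod 373) for the divisors d until we hit 1:
196^1 ≡ 196 (mod 373)
196^2 ≡ 370 (mod 373)
196^3 ≡ 158 (mod 373)
196^4 ≡ 9 (mod 373)
196^6 ≡ 346 (mod 373)
196^12 ≡ 356 (mod 373)
196^31 ≡ 285 (mod 373)
196^62 ≡ 284 (mod 373)
196^93 ≡ 372 (mod 373)
196^124 ≡ 88 (mod 373)
196^186 ≡ 1 (mod 373) ✓
Therefore the multiplicative order of 196 modulo 373 is 186.

186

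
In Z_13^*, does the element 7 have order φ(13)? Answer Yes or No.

φ(13) = 13 − 1 = 12 = 2^2 · 3.
Test 7^(12/q) mod 13 for each prime factor q of 12:
7^6 ≡ 12 (mod 13)  [q = 2: ≢ 1 ✓]
7^4 ≡ 9 (mod 13)  [q = 3: ≢ 1 ✓]
Every test exponent gives a nontrivial residue, hence 7 generates the full group.

Yes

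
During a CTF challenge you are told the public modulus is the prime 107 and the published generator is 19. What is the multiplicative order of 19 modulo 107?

53

The order of 19 must divide φ(107) = 107 − 1 = 106 = 2 · 53.
Divisors of 106: 1, 2, 53, 106.
Evaluate successive powers at the divisors of 106:
19^1 ≡ 19
19^2 ≡ 40
19^53 ≡ 1
Therefore the multiplicative order of 19 modulo 107 is 53.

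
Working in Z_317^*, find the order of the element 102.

By Lagrange's theorem, ord_317(102) divides φ(317) = 317 − 1 = 316 = 2^2 · 79.
Divisors of 316: 1, 2, 4, 79, 158, 316.
Evaluate successive powers at the divisors of 316:
102^1 ≡ 102
102^2 ≡ 260
102^4 ≡ 79
102^79 ≡ 203
102^158 ≡ 316
102^316 ≡ 1
The smallest such exponent is 316, so the order of 102 is 316.

316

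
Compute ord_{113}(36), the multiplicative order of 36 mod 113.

56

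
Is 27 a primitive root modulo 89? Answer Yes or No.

Yes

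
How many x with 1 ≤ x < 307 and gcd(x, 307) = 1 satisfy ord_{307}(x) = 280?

0

φ(307) = 307 − 1 = 306 = 2 · 3^2 · 17.
(Z/307Z)^× is cyclic (|G| = 306); a cyclic group of order m has exactly φ(d) elements of each order d | m, and none otherwise.
Here 306 is not a multiple of 280, so there are no elements of order 280.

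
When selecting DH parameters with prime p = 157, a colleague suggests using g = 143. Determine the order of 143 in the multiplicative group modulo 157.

26

ord(143) | φ(157) = 157 − 1 = 156 = 2^2 · 3 · 13.
Divisors of 156: 1, 2, 3, 4, 6, 12, 13, 26, 39, 52, 78, 156.
Evaluate successive powers at the divisors of 156:
143^1 ≡ 143 (mod 157)
143^2 ≡ 39 (mod 157)
143^3 ≡ 82 (mod 157)
143^4 ≡ 108 (mod 157)
143^6 ≡ 130 (mod 157)
143^12 ≡ 101 (mod 157)
143^13 ≡ 156 (mod 157)
143^26 ≡ 1 (mod 157) ✓
So ord_157(143) = 26.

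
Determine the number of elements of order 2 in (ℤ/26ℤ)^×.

1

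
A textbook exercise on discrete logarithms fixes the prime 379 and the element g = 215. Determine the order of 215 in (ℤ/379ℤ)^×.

ord(215) | φ(379) = 379 − 1 = 378 = 2 · 3^3 · 7.
Divisors of 378: 1, 2, 3, 6, 7, 9, 14, 18, 21, 27, 42, 54, 63, 126, 189, 378.
Evaluate successive powers at the divisors of 378:
215^1 ≡ 215 (mod 379)
215^2 ≡ 366 (mod 379)
215^3 ≡ 237 (mod 379)
215^6 ≡ 77 (mod 379)
215^7 ≡ 258 (mod 379)
215^9 ≡ 57 (mod 379)
215^14 ≡ 239 (mod 379)
215^18 ≡ 217 (mod 379)
215^21 ≡ 264 (mod 379)
215^27 ≡ 241 (mod 379)
215^42 ≡ 339 (mod 379)
215^54 ≡ 94 (mod 379)
215^63 ≡ 52 (mod 379)
215^126 ≡ 51 (mod 379)
215^189 ≡ 378 (mod 379)
215^378 ≡ 1 (mod 379) ✓
So ord_379(215) = 378.

378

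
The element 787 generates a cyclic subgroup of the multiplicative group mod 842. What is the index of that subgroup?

By Lagrange's theorem, ord_842(787) divides φ(842) = φ(2)·φ(421) = 1·420 = 420 = 2^2 · 3 · 5 · 7.
Divisors of 420: 1, 2, 3, 4, 5, 6, 7, 10, 12, 14, 15, 20, 21, 28, 30, 35, 42, 60, 70, 84, 105, 140, 210, 420.
Compute 787^d (mod 842) for the divisors d until we hit 1:
787^1 ≡ 787 (mod 842)
787^2 ≡ 499 (mod 842)
787^3 ≡ 341 (mod 842)
787^4 ≡ 611 (mod 842)
787^5 ≡ 75 (mod 842)
787^6 ≡ 85 (mod 842)
787^7 ≡ 377 (mod 842)
787^10 ≡ 573 (mod 842)
787^12 ≡ 489 (mod 842)
787^14 ≡ 673 (mod 842)
787^15 ≡ 33 (mod 842)
787^20 ≡ 791 (mod 842)
787^21 ≡ 279 (mod 842)
787^28 ≡ 775 (mod 842)
787^30 ≡ 247 (mod 842)
787^35 ≡ 1 (mod 842) ✓
So ord_842(787) = 35, hence |⟨787⟩| = 35.
[(Z/842Z)^× : ⟨787⟩] = 420/35 = 12.

12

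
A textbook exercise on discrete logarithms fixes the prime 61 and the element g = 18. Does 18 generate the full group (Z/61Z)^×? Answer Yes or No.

φ(61) = 61 − 1 = 60 = 2^2 · 3 · 5.
It suffices to check that the order of 18 is not a proper divisor of 60: compute 18^(60/q) for q ∈ {2, 3, 5}.
18^30 ≡ 60 (mod 61)  [q = 2: ≢ 1 ✓]
18^20 ≡ 47 (mod 61)  [q = 3: ≢ 1 ✓]
18^12 ≡ 58 (mod 61)  [q = 5: ≢ 1 ✓]
None equal 1, so ord_61(18) = 60: 18 is a primitive root.

Yes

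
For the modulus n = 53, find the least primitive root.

2

φ(53) = 53 − 1 = 52 = 2^2 · 13.
g is a primitive root iff g^(52/q) ≢ 1 (mod 53) for each prime q ∈ {2, 13}.
g = 2: 2^26 ≡ 52; 2^4 ≡ 16 — none is 1, so 2 is a primitive root.
The smallest primitive root modulo 53 is 2.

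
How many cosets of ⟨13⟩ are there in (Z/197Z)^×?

1

By Lagrange's theorem, ord_197(13) divides φ(197) = 197 − 1 = 196 = 2^2 · 7^2.
Divisors of 196: 1, 2, 4, 7, 14, 28, 49, 98, 196.
Test each divisor d:
13^1 ≡ 13
13^2 ≡ 169
13^4 ≡ 193
13^7 ≡ 77
13^14 ≡ 19
13^28 ≡ 164
13^49 ≡ 183
13^98 ≡ 196
13^196 ≡ 1
So ord_197(13) = 196, hence |⟨13⟩| = 196.
[(Z/197Z)^× : ⟨13⟩] = 196/196 = 1.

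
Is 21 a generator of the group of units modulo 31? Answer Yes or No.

φ(31) = 31 − 1 = 30 = 2 · 3 · 5.
Test 21^(30/q) mod 31 for each prime factor q of 30:
21^15 ≡ 30 (mod 31)  [q = 2: ≢ 1 ✓]
21^10 ≡ 5 (mod 31)  [q = 3: ≢ 1 ✓]
21^6 ≡ 2 (mod 31)  [q = 5: ≢ 1 ✓]
All checks pass, so 21 has order 30 and is a primitive root modulo 31.

Yes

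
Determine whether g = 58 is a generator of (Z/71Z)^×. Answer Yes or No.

No

φ(71) = 71 − 1 = 70 = 2 · 5 · 7.
Test 58^(70/q) mod 71 for each prime factor q of 70:
58^35 ≡ 1 (mod 71)  [q = 2: ≡ 1 ✗]
58^14 ≡ 25 (mod 71)  [q = 5: ≢ 1 ✓]
58^10 ≡ 20 (mod 71)  [q = 7: ≢ 1 ✓]
58^35 ≡ 1 shows ord(58) | 35, strictly less than φ(71); not a primitive root.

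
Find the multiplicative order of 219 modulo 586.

292

By Lagrange's theorem, ord_586(219) divides φ(586) = φ(2)·φ(293) = 1·292 = 292 = 2^2 · 73.
Divisors of 292: 1, 2, 4, 73, 146, 292.
Compute 219^d (mod 586) for the divisors d until we hit 1:
219^1 ≡ 219
219^2 ≡ 495
219^4 ≡ 77
219^73 ≡ 431
219^146 ≡ 585
219^292 ≡ 1
So ord_586(219) = 292.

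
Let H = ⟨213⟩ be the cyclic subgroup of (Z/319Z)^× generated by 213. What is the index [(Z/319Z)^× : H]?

Since 213 ∈ (Z/319Z)^×, its order divides φ(319) = φ(11·29) = (11−1)·(29−1) = 10·28 = 280 = 2^3 · 5 · 7.
Divisors of 280: 1, 2, 4, 5, 7, 8, 10, 14, 20, 28, 35, 40, 56, 70, 140, 280.
Check 213^d mod 319 for each divisor in increasing order:
213^1 ≡ 213
213^2 ≡ 71
213^4 ≡ 256
213^5 ≡ 298
213^7 ≡ 104
213^8 ≡ 141
213^10 ≡ 122
213^14 ≡ 289
213^20 ≡ 210
213^28 ≡ 262
213^35 ≡ 133
213^40 ≡ 78
213^56 ≡ 59
213^70 ≡ 144
213^140 ≡ 1
Thus |⟨213⟩| = ord(213) = 140.
Index = |(Z/319Z)^×| / |⟨213⟩| = 280 / 140 = 2.

2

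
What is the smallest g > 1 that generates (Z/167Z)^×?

φ(167) = 167 − 1 = 166 = 2 · 83.
g is a primitive root iff g^(166/q) ≢ 1 (mod 167) for each prime q ∈ {2, 83}.
g = 2: 2^83 ≡ 1 — hits 1, so not a primitive root.
g = 3: 3^83 ≡ 1 — hits 1, so not a primitive root.
g = 4: 4^83 ≡ 1 — hits 1, so not a primitive root.
g = 5: 5^83 ≡ 166; 5^2 ≡ 25 — none is 1, so 5 is a primitive root.
The smallest primitive root modulo 167 is 5.

5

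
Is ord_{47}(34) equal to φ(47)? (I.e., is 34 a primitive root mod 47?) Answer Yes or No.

φ(47) = 47 − 1 = 46 = 2 · 23.
An element g generates (Z/47Z)^× iff g^(46/q) ≢ 1 (mod 47) for each prime q ∈ {2, 23}.
34^23 ≡ 1 (mod 47)  [q = 2: ≡ 1 ✗]
34^2 ≡ 28 (mod 47)  [q = 23: ≢ 1 ✓]
34^23 ≡ 1 shows ord(34) | 23, strictly less than φ(47); not a primitive root.

No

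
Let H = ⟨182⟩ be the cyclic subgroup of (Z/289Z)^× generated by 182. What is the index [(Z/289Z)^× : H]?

ord(182) | φ(289) = φ(17^2) = 17·(17−1) = 272 = 2^4 · 17.
Divisors of 272: 1, 2, 4, 8, 16, 17, 34, 68, 136, 272.
Test each divisor d:
182^1 ≡ 182 (mod 289)
182^2 ≡ 178 (mod 289)
182^4 ≡ 183 (mod 289)
182^8 ≡ 254 (mod 289)
182^16 ≡ 69 (mod 289)
182^17 ≡ 131 (mod 289)
182^34 ≡ 110 (mod 289)
182^68 ≡ 251 (mod 289)
182^136 ≡ 288 (mod 289)
182^272 ≡ 1 (mod 289) ✓
The order of 182 is 272, so the subgroup it generates has 272 elements.
[(Z/289Z)^× : ⟨182⟩] = 272/272 = 1.

1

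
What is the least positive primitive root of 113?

φ(113) = 113 − 1 = 112 = 2^4 · 7.
Test candidates g = 2, 3, … against the prime factors q ∈ {2, 7} of φ(113): g is a generator iff g^(112/q) ≢ 1 for every such q.
g = 2: 2^56 ≡ 1 — hits 1, so not a primitive root.
g = 3: 3^56 ≡ 112; 3^16 ≡ 49 — none is 1, so 3 is a primitive root.
So 3 is the smallest generator of (Z/113Z)^×.

3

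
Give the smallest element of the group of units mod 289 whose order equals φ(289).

φ(289) = φ(17^2) = 17·(17−1) = 272 = 2^4 · 17.
Test candidates g = 2, 3, … against the prime factors q ∈ {2, 17} of φ(289): g is a generator iff g^(272/q) ≢ 1 for every such q.
g = 2: 2^136 ≡ 1 — hits 1, so not a primitive root.
g = 3: 3^136 ≡ 288; 3^16 ≡ 171 — none is 1, so 3 is a primitive root.
So 3 is the smallest generator of (Z/289Z)^×.

3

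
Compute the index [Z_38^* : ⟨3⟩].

1

ord(3) | φ(38) = φ(2)·φ(19) = 1·18 = 18 = 2 · 3^2.
Divisors of 18: 1, 2, 3, 6, 9, 18.
Evaluate successive powers at the divisors of 18:
3^1 ≡ 3
3^2 ≡ 9
3^3 ≡ 27
3^6 ≡ 7
3^9 ≡ 37
3^18 ≡ 1
Thus |⟨3⟩| = ord(3) = 18.
Index = |(Z/38Z)^×| / |⟨3⟩| = 18 / 18 = 1.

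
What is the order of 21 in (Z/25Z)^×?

5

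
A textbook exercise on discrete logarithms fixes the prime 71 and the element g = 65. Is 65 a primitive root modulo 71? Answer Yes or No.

φ(71) = 71 − 1 = 70 = 2 · 5 · 7.
It suffices to check that the order of 65 is not a proper divisor of 70: compute 65^(70/q) for q ∈ {2, 5, 7}.
65^35 ≡ 70 (mod 71)  [q = 2: ≢ 1 ✓]
65^14 ≡ 5 (mod 71)  [q = 5: ≢ 1 ✓]
65^10 ≡ 20 (mod 71)  [q = 7: ≢ 1 ✓]
All checks pass, so 65 has order 70 and is a primitive root modulo 71.

Yes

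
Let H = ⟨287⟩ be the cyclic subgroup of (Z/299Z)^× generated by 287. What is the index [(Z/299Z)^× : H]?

12

By Lagrange's theorem, ord_299(287) divides φ(299) = φ(13·23) = (13−1)·(23−1) = 12·22 = 264 = 2^3 · 3 · 11.
Divisors of 264: 1, 2, 3, 4, 6, 8, 11, 12, 22, 24, 33, 44, 66, 88, 132, 264.
Check 287^d mod 299 for each divisor in increasing order:
287^1 ≡ 287 (mod 299)
287^2 ≡ 144 (mod 299)
287^3 ≡ 66 (mod 299)
287^4 ≡ 105 (mod 299)
287^6 ≡ 170 (mod 299)
287^8 ≡ 261 (mod 299)
287^11 ≡ 183 (mod 299)
287^12 ≡ 196 (mod 299)
287^22 ≡ 1 (mod 299) ✓
Thus |⟨287⟩| = ord(287) = 22.
Index = |(Z/299Z)^×| / |⟨287⟩| = 264 / 22 = 12.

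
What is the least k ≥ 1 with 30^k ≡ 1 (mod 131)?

ord(30) | φ(131) = 131 − 1 = 130 = 2 · 5 · 13.
Divisors of 130: 1, 2, 5, 10, 13, 26, 65, 130.
Compute 30^d (mod 131) for the divisors d until we hit 1:
30^1 ≡ 30 (mod 131)
30^2 ≡ 114 (mod 131)
30^5 ≡ 24 (mod 131)
30^10 ≡ 52 (mod 131)
30^13 ≡ 73 (mod 131)
30^26 ≡ 89 (mod 131)
30^65 ≡ 130 (mod 131)
30^130 ≡ 1 (mod 131) ✓
Therefore the multiplicative order of 30 modulo 131 is 130.

130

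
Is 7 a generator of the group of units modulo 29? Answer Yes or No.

φ(29) = 29 − 1 = 28 = 2^2 · 7.
It suffices to check that the order of 7 is not a proper divisor of 28: compute 7^(28/q) for q ∈ {2, 7}.
7^14 ≡ 1 (mod 29)  [q = 2: ≡ 1 ✗]
7^4 ≡ 23 (mod 29)  [q = 7: ≢ 1 ✓]
The check at q = 2 fails, so 7 generates a proper subgroup.

No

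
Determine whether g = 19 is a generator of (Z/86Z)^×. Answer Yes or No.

Yes

φ(86) = φ(2)·φ(43) = 1·42 = 42 = 2 · 3 · 7.
Test 19^(42/q) mod 86 for each prime factor q of 42:
19^21 ≡ 85 (mod 86)  [q = 2: ≢ 1 ✓]
19^14 ≡ 79 (mod 86)  [q = 3: ≢ 1 ✓]
19^6 ≡ 11 (mod 86)  [q = 7: ≢ 1 ✓]
None equal 1, so ord_86(19) = 42: 19 is a primitive root.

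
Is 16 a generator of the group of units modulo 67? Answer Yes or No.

No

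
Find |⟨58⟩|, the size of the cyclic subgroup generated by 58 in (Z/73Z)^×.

Since 58 ∈ (Z/73Z)^×, its order divides φ(73) = 73 − 1 = 72 = 2^3 · 3^2.
Divisors of 72: 1, 2, 3, 4, 6, 8, 9, 12, 18, 24, 36, 72.
Check 58^d mod 73 for each divisor in increasing order:
58^1 ≡ 58
58^2 ≡ 6
58^3 ≡ 56
58^4 ≡ 36
58^6 ≡ 70
58^8 ≡ 55
58^9 ≡ 51
58^12 ≡ 9
58^18 ≡ 46
58^24 ≡ 8
58^36 ≡ 72
58^72 ≡ 1
Therefore the multiplicative order of 58 modulo 73 is 72.

72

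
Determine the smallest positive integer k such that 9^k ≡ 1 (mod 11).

5

Since 9 ∈ (Z/11Z)^×, its order divides φ(11) = 11 − 1 = 10 = 2 · 5.
Divisors of 10: 1, 2, 5, 10.
Compute 9^d (mod 11) for the divisors d until we hit 1:
9^1 ≡ 9 (mod 11)
9^2 ≡ 4 (mod 11)
9^5 ≡ 1 (mod 11) ✓
Hence ord(9) = 5.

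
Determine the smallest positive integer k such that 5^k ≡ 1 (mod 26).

By Lagrange's theorem, ord_26(5) divides φ(26) = φ(2)·φ(13) = 1·12 = 12 = 2^2 · 3.
Divisors of 12: 1, 2, 3, 4, 6, 12.
Compute 5^d (mod 26) for the divisors d until we hit 1:
5^1 ≡ 5
5^2 ≡ 25
5^3 ≡ 21
5^4 ≡ 1
The smallest such exponent is 4, so the order of 5 is 4.

4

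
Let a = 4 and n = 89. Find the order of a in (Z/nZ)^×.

By Lagrange's theorem, ord_89(4) divides φ(89) = 89 − 1 = 88 = 2^3 · 11.
Divisors of 88: 1, 2, 4, 8, 11, 22, 44, 88.
Test each divisor d:
4^1 ≡ 4 (mod 89)
4^2 ≡ 16 (mod 89)
4^4 ≡ 78 (mod 89)
4^8 ≡ 32 (mod 89)
4^11 ≡ 1 (mod 89) ✓
The smallest such exponent is 11, so the order of 4 is 11.

11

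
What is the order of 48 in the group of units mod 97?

48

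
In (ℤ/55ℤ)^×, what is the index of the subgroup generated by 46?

4

By Lagrange's theorem, ord_55(46) divides φ(55) = φ(5·11) = (5−1)·(11−1) = 4·10 = 40 = 2^3 · 5.
Divisors of 40: 1, 2, 4, 5, 8, 10, 20, 40.
Evaluate successive powers at the divisors of 40:
46^1 ≡ 46
46^2 ≡ 26
46^4 ≡ 16
46^5 ≡ 21
46^8 ≡ 36
46^10 ≡ 1
So ord_55(46) = 10, hence |⟨46⟩| = 10.
[(Z/55Z)^× : ⟨46⟩] = 40/10 = 4.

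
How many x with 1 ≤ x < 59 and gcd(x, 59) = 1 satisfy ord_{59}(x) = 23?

φ(59) = 59 − 1 = 58 = 2 · 29.
In a cyclic group of order 58, there are φ(d) elements of order d for each divisor d of 58, and zero for non-divisors.
Since 23 ∤ 58, the count is 0.

0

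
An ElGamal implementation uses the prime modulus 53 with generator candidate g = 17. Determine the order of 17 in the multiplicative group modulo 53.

26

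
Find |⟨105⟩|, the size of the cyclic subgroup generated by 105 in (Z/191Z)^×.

ord(105) | φ(191) = 191 − 1 = 190 = 2 · 5 · 19.
Divisors of 190: 1, 2, 5, 10, 19, 38, 95, 190.
Check 105^d mod 191 for each divisor in increasing order:
105^1 ≡ 105 (mod 191)
105^2 ≡ 138 (mod 191)
105^5 ≡ 41 (mod 191)
105^10 ≡ 153 (mod 191)
105^19 ≡ 152 (mod 191)
105^38 ≡ 184 (mod 191)
105^95 ≡ 190 (mod 191)
105^190 ≡ 1 (mod 191) ✓
The smallest such exponent is 190, so the order of 105 is 190.

190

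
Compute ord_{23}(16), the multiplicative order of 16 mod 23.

The order of 16 must divide φ(23) = 23 − 1 = 22 = 2 · 11.
Divisors of 22: 1, 2, 11, 22.
Compute 16^d (mod 23) for the divisors d until we hit 1:
16^1 ≡ 16 (mod 23)
16^2 ≡ 3 (mod 23)
16^11 ≡ 1 (mod 23) ✓
The smallest such exponent is 11, so the order of 16 is 11.

11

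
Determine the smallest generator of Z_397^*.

5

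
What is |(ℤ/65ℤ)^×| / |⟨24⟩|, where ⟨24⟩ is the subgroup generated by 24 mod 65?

The order of 24 must divide φ(65) = φ(5·13) = (5−1)·(13−1) = 4·12 = 48 = 2^4 · 3.
Divisors of 48: 1, 2, 3, 4, 6, 8, 12, 16, 24, 48.
Check 24^d mod 65 for each divisor in increasing order:
24^1 ≡ 24
24^2 ≡ 56
24^3 ≡ 44
24^4 ≡ 16
24^6 ≡ 51
24^8 ≡ 61
24^12 ≡ 1
So ord_65(24) = 12, hence |⟨24⟩| = 12.
[(Z/65Z)^× : ⟨24⟩] = 48/12 = 4.

4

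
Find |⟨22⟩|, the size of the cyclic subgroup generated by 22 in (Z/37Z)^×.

36

Since 22 ∈ (Z/37Z)^×, its order divides φ(37) = 37 − 1 = 36 = 2^2 · 3^2.
Divisors of 36: 1, 2, 3, 4, 6, 9, 12, 18, 36.
Evaluate successive powers at the divisors of 36:
22^1 ≡ 22 (mod 37)
22^2 ≡ 3 (mod 37)
22^3 ≡ 29 (mod 37)
22^4 ≡ 9 (mod 37)
22^6 ≡ 27 (mod 37)
22^9 ≡ 6 (mod 37)
22^12 ≡ 26 (mod 37)
22^18 ≡ 36 (mod 37)
22^36 ≡ 1 (mod 37) ✓
The smallest such exponent is 36, so the order of 22 is 36.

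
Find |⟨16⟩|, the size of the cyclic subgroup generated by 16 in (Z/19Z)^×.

9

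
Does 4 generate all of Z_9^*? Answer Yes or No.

φ(9) = φ(3^2) = 3·(3−1) = 6 = 2 · 3.
4 is a primitive root mod 9 iff 4^(φ(9)/q) ≢ 1 for every prime q | φ(9), i.e. q ∈ {2, 3}.
4^3 ≡ 1 (mod 9)  [q = 2: ≡ 1 ✗]
4^2 ≡ 7 (mod 9)  [q = 3: ≢ 1 ✓]
Since 4^3 ≡ 1, the order of 4 divides 3 < 6, so 4 is not a primitive root.

No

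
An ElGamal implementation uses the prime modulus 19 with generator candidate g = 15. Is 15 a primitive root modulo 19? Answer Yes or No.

Yes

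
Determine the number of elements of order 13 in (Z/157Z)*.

12

φ(157) = 157 − 1 = 156 = 2^2 · 3 · 13.
(Z/157Z)^× is cyclic (|G| = 156); a cyclic group of order m has exactly φ(d) elements of each order d | m, and none otherwise.
13 | 156, and φ(13) = 13 − 1 = 12.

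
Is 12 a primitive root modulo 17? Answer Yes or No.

φ(17) = 17 − 1 = 16 = 2^4.
An element g generates (Z/17Z)^× iff g^(16/q) ≢ 1 (mod 17) for each prime q ∈ {2}.
12^8 ≡ 16 (mod 17)  [q = 2: ≢ 1 ✓]
None equal 1, so ord_17(12) = 16: 12 is a primitive root.

Yes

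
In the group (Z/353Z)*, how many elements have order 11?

φ(353) = 353 − 1 = 352 = 2^5 · 11.
Since (Z/353Z)^× is cyclic of order 352, the number of elements of order d is φ(d) when d | 352 and 0 otherwise.
11 | 352, and φ(11) = 11 − 1 = 10.

10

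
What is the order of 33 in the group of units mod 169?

156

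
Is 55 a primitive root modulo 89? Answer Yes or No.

φ(89) = 89 − 1 = 88 = 2^3 · 11.
It suffices to check that the order of 55 is not a proper divisor of 88: compute 55^(88/q) for q ∈ {2, 11}.
55^44 ≡ 1 (mod 89)  [q = 2: ≡ 1 ✗]
55^8 ≡ 1 (mod 89)  [q = 11: ≡ 1 ✗]
55^44 ≡ 1 shows ord(55) | 44, strictly less than φ(89); not a primitive root.

No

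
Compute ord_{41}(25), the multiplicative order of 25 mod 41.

Since 25 ∈ (Z/41Z)^×, its order divides φ(41) = 41 − 1 = 40 = 2^3 · 5.
Divisors of 40: 1, 2, 4, 5, 8, 10, 20, 40.
Test each divisor d:
25^1 ≡ 25 (mod 41)
25^2 ≡ 10 (mod 41)
25^4 ≡ 18 (mod 41)
25^5 ≡ 40 (mod 41)
25^8 ≡ 37 (mod 41)
25^10 ≡ 1 (mod 41) ✓
Hence ord(25) = 10.

10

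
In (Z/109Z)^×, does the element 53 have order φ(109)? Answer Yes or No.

φ(109) = 109 − 1 = 108 = 2^2 · 3^3.
It suffices to check that the order of 53 is not a proper divisor of 108: compute 53^(108/q) for q ∈ {2, 3}.
53^54 ≡ 108 (mod 109)  [q = 2: ≢ 1 ✓]
53^36 ≡ 63 (mod 109)  [q = 3: ≢ 1 ✓]
All checks pass, so 53 has order 108 and is a primitive root modulo 109.

Yes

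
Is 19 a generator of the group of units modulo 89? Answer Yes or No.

φ(89) = 89 − 1 = 88 = 2^3 · 11.
An element g generates (Z/89Z)^× iff g^(88/q) ≢ 1 (mod 89) for each prime q ∈ {2, 11}.
19^44 ≡ 88 (mod 89)  [q = 2: ≢ 1 ✓]
19^8 ≡ 2 (mod 89)  [q = 11: ≢ 1 ✓]
None equal 1, so ord_89(19) = 88: 19 is a primitive root.

Yes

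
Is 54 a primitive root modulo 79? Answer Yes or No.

φ(79) = 79 − 1 = 78 = 2 · 3 · 13.
An element g generates (Z/79Z)^× iff g^(78/q) ≢ 1 (mod 79) for each prime q ∈ {2, 3, 13}.
54^39 ≡ 78 (mod 79)  [q = 2: ≢ 1 ✓]
54^26 ≡ 23 (mod 79)  [q = 3: ≢ 1 ✓]
54^6 ≡ 52 (mod 79)  [q = 13: ≢ 1 ✓]
All checks pass, so 54 has order 78 and is a primitive root modulo 79.

Yes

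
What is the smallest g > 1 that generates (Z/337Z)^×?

10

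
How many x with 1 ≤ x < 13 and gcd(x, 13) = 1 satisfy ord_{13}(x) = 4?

φ(13) = 13 − 1 = 12 = 2^2 · 3.
(Z/13Z)^× is cyclic (|G| = 12); a cyclic group of order m has exactly φ(d) elements of each order d | m, and none otherwise.
4 = 2^2 divides 12, and φ(4) = 2.

2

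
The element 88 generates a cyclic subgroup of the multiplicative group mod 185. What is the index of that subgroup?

12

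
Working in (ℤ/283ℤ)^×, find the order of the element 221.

Since 221 ∈ (Z/283Z)^×, its order divides φ(283) = 283 − 1 = 282 = 2 · 3 · 47.
Divisors of 282: 1, 2, 3, 6, 47, 94, 141, 282.
Test each divisor d:
221^1 ≡ 221 (mod 283)
221^2 ≡ 165 (mod 283)
221^3 ≡ 241 (mod 283)
221^6 ≡ 66 (mod 283)
221^47 ≡ 239 (mod 283)
221^94 ≡ 238 (mod 283)
221^141 ≡ 282 (mod 283)
221^282 ≡ 1 (mod 283) ✓
The smallest such exponent is 282, so the order of 221 is 282.

282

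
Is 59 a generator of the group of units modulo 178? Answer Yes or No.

Yes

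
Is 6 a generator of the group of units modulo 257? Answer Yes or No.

φ(257) = 257 − 1 = 256 = 2^8.
Test 6^(256/q) mod 257 for each prime factor q of 256:
6^128 ≡ 256 (mod 257)  [q = 2: ≢ 1 ✓]
None equal 1, so ord_257(6) = 256: 6 is a primitive root.

Yes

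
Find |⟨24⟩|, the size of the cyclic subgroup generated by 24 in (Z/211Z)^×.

Since 24 ∈ (Z/211Z)^×, its order divides φ(211) = 211 − 1 = 210 = 2 · 3 · 5 · 7.
Divisors of 210: 1, 2, 3, 5, 6, 7, 10, 14, 15, 21, 30, 35, 42, 70, 105, 210.
Compute 24^d (mod 211) for the divisors d until we hit 1:
24^1 ≡ 24 (mod 211)
24^2 ≡ 154 (mod 211)
24^3 ≡ 109 (mod 211)
24^5 ≡ 117 (mod 211)
24^6 ≡ 65 (mod 211)
24^7 ≡ 83 (mod 211)
24^10 ≡ 185 (mod 211)
24^14 ≡ 137 (mod 211)
24^15 ≡ 123 (mod 211)
24^21 ≡ 188 (mod 211)
24^30 ≡ 148 (mod 211)
24^35 ≡ 14 (mod 211)
24^42 ≡ 107 (mod 211)
24^70 ≡ 196 (mod 211)
24^105 ≡ 1 (mod 211) ✓
The smallest such exponent is 105, so the order of 24 is 105.

105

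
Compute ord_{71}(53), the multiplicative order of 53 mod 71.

By Lagrange's theorem, ord_71(53) divides φ(71) = 71 − 1 = 70 = 2 · 5 · 7.
Divisors of 70: 1, 2, 5, 7, 10, 14, 35, 70.
Evaluate successive powers at the divisors of 70:
53^1 ≡ 53 (mod 71)
53^2 ≡ 40 (mod 71)
53^5 ≡ 26 (mod 71)
53^7 ≡ 46 (mod 71)
53^10 ≡ 37 (mod 71)
53^14 ≡ 57 (mod 71)
53^35 ≡ 70 (mod 71)
53^70 ≡ 1 (mod 71) ✓
Therefore the multiplicative order of 53 modulo 71 is 70.

70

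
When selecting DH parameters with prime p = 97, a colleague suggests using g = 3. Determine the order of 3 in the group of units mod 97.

48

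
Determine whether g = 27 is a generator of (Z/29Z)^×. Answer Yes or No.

Yes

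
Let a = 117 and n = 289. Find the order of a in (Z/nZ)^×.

Since 117 ∈ (Z/289Z)^×, its order divides φ(289) = φ(17^2) = 17·(17−1) = 272 = 2^4 · 17.
Divisors of 272: 1, 2, 4, 8, 16, 17, 34, 68, 136, 272.
Compute 117^d (mod 289) for the divisors d until we hit 1:
117^1 ≡ 117
117^2 ≡ 106
117^4 ≡ 254
117^8 ≡ 69
117^16 ≡ 137
117^17 ≡ 134
117^34 ≡ 38
117^68 ≡ 288
117^136 ≡ 1
Hence ord(117) = 136.

136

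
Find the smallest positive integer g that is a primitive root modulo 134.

φ(134) = φ(2)·φ(67) = 1·66 = 66 = 2 · 3 · 11.
g is a primitive root iff g^(66/q) ≢ 1 (mod 134) for each prime q ∈ {2, 3, 11}.
g = 2: gcd(2, 134) = 2 > 1, not a unit — skip.
g = 3: 3^33 ≡ 133; 3^22 ≡ 1 — hits 1, so not a primitive root.
g = 4: gcd(4, 134) = 2 > 1, not a unit — skip.
g = 5: 5^33 ≡ 133; 5^22 ≡ 1 — hits 1, so not a primitive root.
g = 6: gcd(6, 134) = 2 > 1, not a unit — skip.
g = 7: 7^33 ≡ 133; 7^22 ≡ 29; 7^6 ≡ 131 — none is 1, so 7 is a primitive root.
The smallest primitive root modulo 134 is 7.

7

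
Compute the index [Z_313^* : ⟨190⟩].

Since 190 ∈ (Z/313Z)^×, its order divides φ(313) = 313 − 1 = 312 = 2^3 · 3 · 13.
Divisors of 312: 1, 2, 3, 4, 6, 8, 12, 13, 24, 26, 39, 52, 78, 104, 156, 312.
Evaluate successive powers at the divisors of 312:
190^1 ≡ 190
190^2 ≡ 105
190^3 ≡ 231
190^4 ≡ 70
190^6 ≡ 151
190^8 ≡ 205
190^12 ≡ 265
190^13 ≡ 270
190^24 ≡ 113
190^26 ≡ 284
190^39 ≡ 308
190^52 ≡ 215
190^78 ≡ 25
190^104 ≡ 214
190^156 ≡ 312
190^312 ≡ 1
So ord_313(190) = 312, hence |⟨190⟩| = 312.
Index = |(Z/313Z)^×| / |⟨190⟩| = 312 / 312 = 1.

1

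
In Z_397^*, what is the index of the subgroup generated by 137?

ord(137) | φ(397) = 397 − 1 = 396 = 2^2 · 3^2 · 11.
Divisors of 396: 1, 2, 3, 4, 6, 9, 11, 12, 18, 22, 33, 36, 44, 66, 99, 132, 198, 396.
Test each divisor d:
137^1 ≡ 137 (mod 397)
137^2 ≡ 110 (mod 397)
137^3 ≡ 381 (mod 397)
137^4 ≡ 190 (mod 397)
137^6 ≡ 256 (mod 397)
137^9 ≡ 271 (mod 397)
137^11 ≡ 35 (mod 397)
137^12 ≡ 31 (mod 397)
137^18 ≡ 393 (mod 397)
137^22 ≡ 34 (mod 397)
137^33 ≡ 396 (mod 397)
137^36 ≡ 16 (mod 397)
137^44 ≡ 362 (mod 397)
137^66 ≡ 1 (mod 397) ✓
Thus |⟨137⟩| = ord(137) = 66.
Index = |(Z/397Z)^×| / |⟨137⟩| = 396 / 66 = 6.

6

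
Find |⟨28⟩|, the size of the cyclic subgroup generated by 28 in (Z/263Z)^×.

ord(28) | φ(263) = 263 − 1 = 262 = 2 · 131.
Divisors of 262: 1, 2, 131, 262.
Test each divisor d:
28^1 ≡ 28 (mod 263)
28^2 ≡ 258 (mod 263)
28^131 ≡ 262 (mod 263)
28^262 ≡ 1 (mod 263) ✓
The smallest such exponent is 262, so the order of 28 is 262.

262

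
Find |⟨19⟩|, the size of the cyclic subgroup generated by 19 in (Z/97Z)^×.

ord(19) | φ(97) = 97 − 1 = 96 = 2^5 · 3.
Divisors of 96: 1, 2, 3, 4, 6, 8, 12, 16, 24, 32, 48, 96.
Compute 19^d (mod 97) for the divisors d until we hit 1:
19^1 ≡ 19 (mod 97)
19^2 ≡ 70 (mod 97)
19^3 ≡ 69 (mod 97)
19^4 ≡ 50 (mod 97)
19^6 ≡ 8 (mod 97)
19^8 ≡ 75 (mod 97)
19^12 ≡ 64 (mod 97)
19^16 ≡ 96 (mod 97)
19^24 ≡ 22 (mod 97)
19^32 ≡ 1 (mod 97) ✓
Therefore the multiplicative order of 19 modulo 97 is 32.

32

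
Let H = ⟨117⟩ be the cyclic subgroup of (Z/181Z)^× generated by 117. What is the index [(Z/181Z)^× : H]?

12

ord(117) | φ(181) = 181 − 1 = 180 = 2^2 · 3^2 · 5.
Divisors of 180: 1, 2, 3, 4, 5, 6, 9, 10, 12, 15, 18, 20, 30, 36, 45, 60, 90, 180.
Check 117^d mod 181 for each divisor in increasing order:
117^1 ≡ 117
117^2 ≡ 114
117^3 ≡ 125
117^4 ≡ 145
117^5 ≡ 132
117^6 ≡ 59
117^9 ≡ 135
117^10 ≡ 48
117^12 ≡ 42
117^15 ≡ 1
The order of 117 is 15, so the subgroup it generates has 15 elements.
[(Z/181Z)^× : ⟨117⟩] = 180/15 = 12.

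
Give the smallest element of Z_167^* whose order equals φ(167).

φ(167) = 167 − 1 = 166 = 2 · 83.
g is a primitive root iff g^(166/q) ≢ 1 (mod 167) for each prime q ∈ {2, 83}.
g = 2: 2^83 ≡ 1 — hits 1, so not a primitive root.
g = 3: 3^83 ≡ 1 — hits 1, so not a primitive root.
g = 4: 4^83 ≡ 1 — hits 1, so not a primitive root.
g = 5: 5^83 ≡ 166; 5^2 ≡ 25 — none is 1, so 5 is a primitive root.
Hence the least primitive root of 167 is 5.

5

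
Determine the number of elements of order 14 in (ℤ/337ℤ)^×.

φ(337) = 337 − 1 = 336 = 2^4 · 3 · 7.
(Z/337Z)^× is cyclic (|G| = 336); a cyclic group of order m has exactly φ(d) elements of each order d | m, and none otherwise.
14 = 2 · 7 divides 336, and φ(14) = 6.

6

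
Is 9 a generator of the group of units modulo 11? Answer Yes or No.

No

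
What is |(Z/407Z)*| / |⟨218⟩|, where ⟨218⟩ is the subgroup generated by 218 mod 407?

8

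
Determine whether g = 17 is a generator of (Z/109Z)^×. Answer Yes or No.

No

φ(109) = 109 − 1 = 108 = 2^2 · 3^3.
Test 17^(108/q) mod 109 for each prime factor q of 108:
17^54 ≡ 108 (mod 109)  [q = 2: ≢ 1 ✓]
17^36 ≡ 1 (mod 109)  [q = 3: ≡ 1 ✗]
The check at q = 3 fails, so 17 generates a proper subgroup.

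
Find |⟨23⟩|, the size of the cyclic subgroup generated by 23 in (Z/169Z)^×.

6

ord(23) | φ(169) = φ(13^2) = 13·(13−1) = 156 = 2^2 · 3 · 13.
Divisors of 156: 1, 2, 3, 4, 6, 12, 13, 26, 39, 52, 78, 156.
Test each divisor d:
23^1 ≡ 23
23^2 ≡ 22
23^3 ≡ 168
23^4 ≡ 146
23^6 ≡ 1
So ord_169(23) = 6.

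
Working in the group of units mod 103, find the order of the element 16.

ord(16) | φ(103) = 103 − 1 = 102 = 2 · 3 · 17.
Divisors of 102: 1, 2, 3, 6, 17, 34, 51, 102.
Test each divisor d:
16^1 ≡ 16
16^2 ≡ 50
16^3 ≡ 79
16^6 ≡ 61
16^17 ≡ 56
16^34 ≡ 46
16^51 ≡ 1
Hence ord(16) = 51.

51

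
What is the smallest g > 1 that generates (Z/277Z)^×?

5

φ(277) = 277 − 1 = 276 = 2^2 · 3 · 23.
Test candidates g = 2, 3, … against the prime factors q ∈ {2, 3, 23} of φ(277): g is a generator iff g^(276/q) ≢ 1 for every such q.
g = 2: 2^138 ≡ 276; 2^92 ≡ 1 — hits 1, so not a primitive root.
g = 3: 3^138 ≡ 1 — hits 1, so not a primitive root.
g = 4: 4^138 ≡ 1 — hits 1, so not a primitive root.
g = 5: 5^138 ≡ 276; 5^92 ≡ 116; 5^12 ≡ 27 — none is 1, so 5 is a primitive root.
The smallest primitive root modulo 277 is 5.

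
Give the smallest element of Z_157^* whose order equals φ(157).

5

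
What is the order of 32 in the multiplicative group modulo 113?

ord(32) | φ(113) = 113 − 1 = 112 = 2^4 · 7.
Divisors of 112: 1, 2, 4, 7, 8, 14, 16, 28, 56, 112.
Compute 32^d (mod 113) for the divisors d until we hit 1:
32^1 ≡ 32 (mod 113)
32^2 ≡ 7 (mod 113)
32^4 ≡ 49 (mod 113)
32^7 ≡ 15 (mod 113)
32^8 ≡ 28 (mod 113)
32^14 ≡ 112 (mod 113)
32^16 ≡ 106 (mod 113)
32^28 ≡ 1 (mod 113) ✓
Therefore the multiplicative order of 32 modulo 113 is 28.

28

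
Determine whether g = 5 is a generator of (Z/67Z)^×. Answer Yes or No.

No

φ(67) = 67 − 1 = 66 = 2 · 3 · 11.
Test 5^(66/q) mod 67 for each prime factor q of 66:
5^33 ≡ 66 (mod 67)  [q = 2: ≢ 1 ✓]
5^22 ≡ 1 (mod 67)  [q = 3: ≡ 1 ✗]
5^6 ≡ 14 (mod 67)  [q = 11: ≢ 1 ✓]
Since 5^22 ≡ 1, the order of 5 divides 22 < 66, so 5 is not a primitive root.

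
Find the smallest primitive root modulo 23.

5

φ(23) = 23 − 1 = 22 = 2 · 11.
Test candidates g = 2, 3, … against the prime factors q ∈ {2, 11} of φ(23): g is a generator iff g^(22/q) ≢ 1 for every such q.
g = 2: 2^11 ≡ 1 — hits 1, so not a primitive root.
g = 3: 3^11 ≡ 1 — hits 1, so not a primitive root.
g = 4: 4^11 ≡ 1 — hits 1, so not a primitive root.
g = 5: 5^11 ≡ 22; 5^2 ≡ 2 — none is 1, so 5 is a primitive root.
So 5 is the smallest generator of (Z/23Z)^×.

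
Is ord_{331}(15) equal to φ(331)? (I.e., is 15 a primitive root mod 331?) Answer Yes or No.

φ(331) = 331 − 1 = 330 = 2 · 3 · 5 · 11.
15 is a primitive root mod 331 iff 15^(φ(331)/q) ≢ 1 for every prime q | φ(331), i.e. q ∈ {2, 3, 5, 11}.
15^165 ≡ 330 (mod 331)  [q = 2: ≢ 1 ✓]
15^110 ≡ 1 (mod 331)  [q = 3: ≡ 1 ✗]
15^66 ≡ 124 (mod 331)  [q = 5: ≢ 1 ✓]
15^30 ≡ 274 (mod 331)  [q = 11: ≢ 1 ✓]
The check at q = 3 fails, so 15 generates a proper subgroup.

No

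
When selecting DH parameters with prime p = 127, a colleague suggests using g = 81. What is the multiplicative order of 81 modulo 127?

63

The order of 81 must divide φ(127) = 127 − 1 = 126 = 2 · 3^2 · 7.
Divisors of 126: 1, 2, 3, 6, 7, 9, 14, 18, 21, 42, 63, 126.
Check 81^d mod 127 for each divisor in increasing order:
81^1 ≡ 81 (mod 127)
81^2 ≡ 84 (mod 127)
81^3 ≡ 73 (mod 127)
81^6 ≡ 122 (mod 127)
81^7 ≡ 103 (mod 127)
81^9 ≡ 16 (mod 127)
81^14 ≡ 68 (mod 127)
81^18 ≡ 2 (mod 127)
81^21 ≡ 19 (mod 127)
81^42 ≡ 107 (mod 127)
81^63 ≡ 1 (mod 127) ✓
Therefore the multiplicative order of 81 modulo 127 is 63.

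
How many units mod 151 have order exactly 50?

20

φ(151) = 151 − 1 = 150 = 2 · 3 · 5^2.
In a cyclic group of order 150, there are φ(d) elements of order d for each divisor d of 150, and zero for non-divisors.
50 = 2 · 5^2 divides 150, and φ(50) = 20.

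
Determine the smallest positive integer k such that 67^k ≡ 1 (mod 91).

12

The order of 67 must divide φ(91) = φ(7·13) = (7−1)·(13−1) = 6·12 = 72 = 2^3 · 3^2.
Divisors of 72: 1, 2, 3, 4, 6, 8, 9, 12, 18, 24, 36, 72.
Test each divisor d:
67^1 ≡ 67
67^2 ≡ 30
67^3 ≡ 8
67^4 ≡ 81
67^6 ≡ 64
67^8 ≡ 9
67^9 ≡ 57
67^12 ≡ 1
Therefore the multiplicative order of 67 modulo 91 is 12.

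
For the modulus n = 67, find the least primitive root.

2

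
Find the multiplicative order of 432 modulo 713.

By Lagrange's theorem, ord_713(432) divides φ(713) = φ(23·31) = (23−1)·(31−1) = 22·30 = 660 = 2^2 · 3 · 5 · 11.
Divisors of 660: 1, 2, 3, 4, 5, 6, 10, 11, 12, 15, 20, 22, 30, 33, 44, 55, 60, 66, 110, 132, 165, 220, 330, 660.
Compute 432^d (mod 713) for the divisors d until we hit 1:
432^1 ≡ 432 (mod 713)
432^2 ≡ 531 (mod 713)
432^3 ≡ 519 (mod 713)
432^4 ≡ 326 (mod 713)
432^5 ≡ 371 (mod 713)
432^6 ≡ 560 (mod 713)
432^10 ≡ 32 (mod 713)
432^11 ≡ 277 (mod 713)
432^12 ≡ 593 (mod 713)
432^15 ≡ 464 (mod 713)
432^20 ≡ 311 (mod 713)
432^22 ≡ 438 (mod 713)
432^30 ≡ 683 (mod 713)
432^33 ≡ 116 (mod 713)
432^44 ≡ 47 (mod 713)
432^55 ≡ 185 (mod 713)
432^60 ≡ 187 (mod 713)
432^66 ≡ 622 (mod 713)
432^110 ≡ 1 (mod 713) ✓
Therefore the multiplicative order of 432 modulo 713 is 110.

110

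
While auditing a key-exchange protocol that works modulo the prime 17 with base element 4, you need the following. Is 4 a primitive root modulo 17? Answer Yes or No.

No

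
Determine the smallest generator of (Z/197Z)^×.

2

φ(197) = 197 − 1 = 196 = 2^2 · 7^2.
Test candidates g = 2, 3, … against the prime factors q ∈ {2, 7} of φ(197): g is a generator iff g^(196/q) ≢ 1 for every such q.
g = 2: 2^98 ≡ 196; 2^28 ≡ 104 — none is 1, so 2 is a primitive root.
So 2 is the smallest generator of (Z/197Z)^×.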